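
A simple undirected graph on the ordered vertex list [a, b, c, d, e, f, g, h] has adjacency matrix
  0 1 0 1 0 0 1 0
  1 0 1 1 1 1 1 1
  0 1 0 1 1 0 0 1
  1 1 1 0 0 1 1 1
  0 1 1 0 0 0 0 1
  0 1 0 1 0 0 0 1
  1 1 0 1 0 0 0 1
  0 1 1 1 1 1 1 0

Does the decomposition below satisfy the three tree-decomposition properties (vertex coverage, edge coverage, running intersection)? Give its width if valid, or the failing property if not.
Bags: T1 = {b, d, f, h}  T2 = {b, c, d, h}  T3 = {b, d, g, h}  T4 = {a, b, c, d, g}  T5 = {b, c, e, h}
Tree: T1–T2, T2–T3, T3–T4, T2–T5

No — bags containing vertex c are not connected in the tree.

A tree decomposition must satisfy three properties: every vertex lies in some bag; for every edge, both endpoints lie together in some bag; and for every vertex, the bags containing it form a connected subtree. Here bags containing vertex c are not connected in the tree, so the decomposition is invalid.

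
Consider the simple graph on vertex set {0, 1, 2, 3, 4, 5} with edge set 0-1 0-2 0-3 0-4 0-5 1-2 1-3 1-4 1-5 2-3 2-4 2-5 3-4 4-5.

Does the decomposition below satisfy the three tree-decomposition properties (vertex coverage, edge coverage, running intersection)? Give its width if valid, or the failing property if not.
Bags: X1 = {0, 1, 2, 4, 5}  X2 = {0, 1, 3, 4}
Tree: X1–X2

No — edge (2,3) lies in no bag.

A tree decomposition must satisfy three properties: every vertex lies in some bag; for every edge, both endpoints lie together in some bag; and for every vertex, the bags containing it form a connected subtree. Here edge (2,3) lies in no bag, so the decomposition is invalid.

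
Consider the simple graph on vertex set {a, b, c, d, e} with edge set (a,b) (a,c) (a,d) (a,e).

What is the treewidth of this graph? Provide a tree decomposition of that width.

Treewidth 1.
One optimal decomposition is:
Bags: B1 = {a, d}  B2 = {a, c}  B3 = {a, b}  B4 = {a, e}
Tree: B1–B2, B1–B3, B3–B4

The largest bag has 2 vertices, giving width 1; this decomposition certifies tw(G) ≤ 1. Any graph with an edge has treewidth ≥ 1, and G has the edge a–d. The upper and lower bounds meet at 1, so that is the treewidth.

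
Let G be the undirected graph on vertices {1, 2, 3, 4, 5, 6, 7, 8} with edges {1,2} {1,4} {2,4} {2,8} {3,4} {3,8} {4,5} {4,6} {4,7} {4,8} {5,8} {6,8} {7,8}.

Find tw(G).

2

A width-2 tree decomposition is:
Bags: B1 = {4, 6, 8}  B2 = {3, 4, 8}  B3 = {2, 4, 8}  B4 = {4, 5, 8}  B5 = {1, 2, 4}  B6 = {4, 7, 8}
Tree: B1–B2, B2–B3, B1–B4, B3–B5, B4–B6
The largest bag has 3 vertices, giving width 2; this decomposition certifies tw(G) ≤ 2. On the other hand G contains the 3-clique {2, 4, 8}. A clique must lie in a single bag of any decomposition, so no decomposition can have width below 2. The upper and lower bounds meet at 2, so that is the treewidth.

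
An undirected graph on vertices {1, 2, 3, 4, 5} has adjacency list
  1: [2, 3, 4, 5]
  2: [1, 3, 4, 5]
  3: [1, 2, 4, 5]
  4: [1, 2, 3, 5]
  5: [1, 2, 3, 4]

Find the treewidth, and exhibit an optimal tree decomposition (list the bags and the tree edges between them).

Treewidth 4.
One optimal decomposition is:
Bags: B1 = {1, 2, 3, 4, 5}
Tree: (single bag)

A single bag containing all 5 vertices is trivially a valid decomposition of width 4. On the other hand G contains the 5-clique {1, 2, 3, 4, 5}. A clique must lie in a single bag of any decomposition, so no decomposition can have width below 4. Combining the bounds, tw(G) = 4.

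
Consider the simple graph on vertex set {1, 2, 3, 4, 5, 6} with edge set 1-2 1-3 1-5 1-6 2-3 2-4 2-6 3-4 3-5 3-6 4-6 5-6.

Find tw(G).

3

A width-3 tree decomposition is:
Bags: B1 = {1, 2, 3, 6}  B2 = {1, 3, 5, 6}  B3 = {2, 3, 4, 6}
Tree: B1–B2, B1–B3
Every bag has size at most 4, so the width is 4 − 1 = 3 and tw(G) ≤ 3. On the other hand G contains the 4-clique {1, 2, 3, 6}. A clique must lie in a single bag of any decomposition, so no decomposition can have width below 3. Combining the bounds, tw(G) = 3.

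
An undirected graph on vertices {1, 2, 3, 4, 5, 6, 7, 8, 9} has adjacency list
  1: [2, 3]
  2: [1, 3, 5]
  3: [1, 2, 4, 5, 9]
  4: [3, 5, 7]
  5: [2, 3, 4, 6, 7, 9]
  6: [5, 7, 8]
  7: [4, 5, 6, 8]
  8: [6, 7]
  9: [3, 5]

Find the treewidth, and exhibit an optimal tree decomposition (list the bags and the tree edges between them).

Treewidth 2.
One optimal decomposition is:
Bags: B1 = {2, 3, 5}  B2 = {3, 4, 5}  B3 = {1, 2, 3}  B4 = {4, 5, 7}  B5 = {5, 6, 7}  B6 = {3, 5, 9}  B7 = {6, 7, 8}
Tree: B1–B2, B1–B3, B2–B4, B4–B5, B2–B6, B5–B7

Every bag has size at most 3, so the width is 3 − 1 = 2 and tw(G) ≤ 2. For the lower bound, the 3 vertices {6, 7, 8} are pairwise adjacent, and any tree decomposition puts a clique entirely inside one bag — forcing width ≥ 2. Combining the bounds, tw(G) = 2.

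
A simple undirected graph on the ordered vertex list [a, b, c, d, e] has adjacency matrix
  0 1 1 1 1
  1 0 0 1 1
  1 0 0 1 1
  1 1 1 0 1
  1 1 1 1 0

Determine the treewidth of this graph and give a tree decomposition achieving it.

Treewidth 3.
Bags: B1 = {a, b, d, e}  B2 = {a, c, d, e}
Tree: B1–B2

The largest bag has 4 vertices, giving width 3; this decomposition certifies tw(G) ≤ 3. For the lower bound, the 4 vertices {a, c, d, e} are pairwise adjacent, and any tree decomposition puts a clique entirely inside one bag — forcing width ≥ 3. Therefore the treewidth is 3.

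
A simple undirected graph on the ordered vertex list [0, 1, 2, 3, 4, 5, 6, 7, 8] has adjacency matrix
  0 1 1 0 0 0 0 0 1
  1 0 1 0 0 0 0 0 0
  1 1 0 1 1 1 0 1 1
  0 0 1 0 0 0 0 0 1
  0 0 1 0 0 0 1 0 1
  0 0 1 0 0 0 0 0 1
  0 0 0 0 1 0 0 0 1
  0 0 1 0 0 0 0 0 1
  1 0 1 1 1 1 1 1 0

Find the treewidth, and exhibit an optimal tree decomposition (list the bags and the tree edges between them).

Each bag holds 3 vertices, so the decomposition has width 2, which upper-bounds the treewidth. Conversely, {0, 2, 8} is a clique of size 3, and the vertices of any clique must share a bag in every tree decomposition; so some bag has ≥ 3 vertices and tw(G) ≥ 2. The upper and lower bounds meet at 2, so that is the treewidth.

Treewidth 2.
One such decomposition:
Bags: B1 = {2, 5, 8}  B2 = {2, 7, 8}  B3 = {2, 4, 8}  B4 = {0, 2, 8}  B5 = {0, 1, 2}  B6 = {2, 3, 8}  B7 = {4, 6, 8}
Tree: B1–B2, B1–B3, B1–B4, B4–B5, B1–B6, B3–B7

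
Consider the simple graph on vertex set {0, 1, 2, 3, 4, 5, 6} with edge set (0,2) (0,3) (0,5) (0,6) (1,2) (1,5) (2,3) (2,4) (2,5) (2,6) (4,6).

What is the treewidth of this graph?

A width-2 tree decomposition is:
Bags: B1 = {1, 2, 5}  B2 = {0, 2, 5}  B3 = {0, 2, 6}  B4 = {2, 4, 6}  B5 = {0, 2, 3}
Tree: B1–B2, B2–B3, B3–B4, B3–B5
The largest bag has 3 vertices, giving width 2; this decomposition certifies tw(G) ≤ 2. On the other hand G contains the 3-clique {0, 2, 3}. A clique must lie in a single bag of any decomposition, so no decomposition can have width below 2. Therefore the treewidth is 2.

2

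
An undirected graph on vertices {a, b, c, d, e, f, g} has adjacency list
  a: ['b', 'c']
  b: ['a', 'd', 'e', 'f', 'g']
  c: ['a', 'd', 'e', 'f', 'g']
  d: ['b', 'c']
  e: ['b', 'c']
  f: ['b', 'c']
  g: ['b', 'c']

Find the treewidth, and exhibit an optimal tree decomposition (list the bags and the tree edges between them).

Every bag has size at most 3, so the width is 3 − 1 = 2 and tw(G) ≤ 2. For the lower bound, G contains the cycle c–f–b–d–c, so G is not a forest; only forests have treewidth ≤ 1, hence tw(G) ≥ 2. The upper and lower bounds meet at 2, so that is the treewidth.

Treewidth 2.
One such decomposition:
Bags: B1 = {b, c, f}  B2 = {b, c, d}  B3 = {b, c, e}  B4 = {b, c, g}  B5 = {a, b, c}
Tree: B1–B2, B2–B3, B3–B4, B4–B5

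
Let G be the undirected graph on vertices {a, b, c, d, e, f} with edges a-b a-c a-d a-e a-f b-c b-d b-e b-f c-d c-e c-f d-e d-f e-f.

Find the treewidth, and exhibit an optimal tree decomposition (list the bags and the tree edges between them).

Treewidth 5.
One such decomposition:
Bags: B1 = {a, b, c, d, e, f}
Tree: (single bag)

With just one bag of size 6, the width is 6 − 1 = 5, so tw(G) ≤ 5. For the lower bound, the 6 vertices {a, b, c, d, e, f} are pairwise adjacent, and any tree decomposition puts a clique entirely inside one bag — forcing width ≥ 5. Therefore the treewidth is 5.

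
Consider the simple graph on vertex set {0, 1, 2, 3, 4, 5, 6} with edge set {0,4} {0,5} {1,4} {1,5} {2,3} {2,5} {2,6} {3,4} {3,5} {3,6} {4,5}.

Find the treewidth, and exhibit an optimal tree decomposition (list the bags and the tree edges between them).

Each bag holds 3 vertices, so the decomposition has width 2, which upper-bounds the treewidth. On the other hand G contains the 3-clique {2, 3, 5}. A clique must lie in a single bag of any decomposition, so no decomposition can have width below 2. Hence tw(G) = 2 exactly.

Treewidth 2.
One such decomposition:
Bags: B1 = {3, 4, 5}  B2 = {2, 3, 5}  B3 = {2, 3, 6}  B4 = {0, 4, 5}  B5 = {1, 4, 5}
Tree: B1–B2, B2–B3, B1–B4, B4–B5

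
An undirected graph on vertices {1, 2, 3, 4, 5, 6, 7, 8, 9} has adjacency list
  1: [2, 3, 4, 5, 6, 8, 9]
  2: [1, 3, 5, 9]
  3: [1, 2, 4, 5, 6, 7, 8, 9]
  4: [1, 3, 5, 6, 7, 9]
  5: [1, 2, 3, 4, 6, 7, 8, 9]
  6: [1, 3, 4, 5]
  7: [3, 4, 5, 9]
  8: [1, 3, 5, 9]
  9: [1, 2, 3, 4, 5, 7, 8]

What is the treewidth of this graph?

A width-4 tree decomposition is:
Bags: B1 = {1, 2, 3, 5, 9}  B2 = {1, 3, 5, 8, 9}  B3 = {1, 3, 4, 5, 9}  B4 = {3, 4, 5, 7, 9}  B5 = {1, 3, 4, 5, 6}
Tree: B1–B2, B2–B3, B3–B4, B3–B5
The largest bag has 5 vertices, giving width 4; this decomposition certifies tw(G) ≤ 4. On the other hand G contains the 5-clique {1, 3, 5, 8, 9}. A clique must lie in a single bag of any decomposition, so no decomposition can have width below 4. Combining the bounds, tw(G) = 4.

4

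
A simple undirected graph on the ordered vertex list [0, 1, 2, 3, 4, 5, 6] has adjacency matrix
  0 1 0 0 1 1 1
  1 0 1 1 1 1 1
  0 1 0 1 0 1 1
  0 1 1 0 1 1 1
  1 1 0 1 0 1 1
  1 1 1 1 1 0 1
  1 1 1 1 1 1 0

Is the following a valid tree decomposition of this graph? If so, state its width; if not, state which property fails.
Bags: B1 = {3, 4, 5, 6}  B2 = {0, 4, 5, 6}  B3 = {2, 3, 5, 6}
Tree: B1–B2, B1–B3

No — vertex 1 appears in no bag.

A tree decomposition must satisfy three properties: every vertex lies in some bag; for every edge, both endpoints lie together in some bag; and for every vertex, the bags containing it form a connected subtree. Here vertex 1 appears in no bag, so the decomposition is invalid.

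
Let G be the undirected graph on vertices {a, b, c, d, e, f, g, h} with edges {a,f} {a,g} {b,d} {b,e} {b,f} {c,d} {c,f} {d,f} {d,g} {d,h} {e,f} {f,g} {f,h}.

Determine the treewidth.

A width-2 tree decomposition is:
Bags: B1 = {d, f, g}  B2 = {b, d, f}  B3 = {a, f, g}  B4 = {c, d, f}  B5 = {b, e, f}  B6 = {d, f, h}
Tree: B1–B2, B1–B3, B2–B4, B2–B5, B4–B6
Each bag holds 3 vertices, so the decomposition has width 2, which upper-bounds the treewidth. On the other hand G contains the 3-clique {d, f, g}. A clique must lie in a single bag of any decomposition, so no decomposition can have width below 2. Combining the bounds, tw(G) = 2.

2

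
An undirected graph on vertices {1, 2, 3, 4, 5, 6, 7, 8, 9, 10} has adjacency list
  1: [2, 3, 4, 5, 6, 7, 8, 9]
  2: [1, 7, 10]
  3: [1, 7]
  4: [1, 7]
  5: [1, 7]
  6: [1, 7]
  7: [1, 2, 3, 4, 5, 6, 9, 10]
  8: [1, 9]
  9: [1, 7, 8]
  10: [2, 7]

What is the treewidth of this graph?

2

A width-2 tree decomposition is:
Bags: B1 = {1, 5, 7}  B2 = {1, 3, 7}  B3 = {1, 7, 9}  B4 = {1, 2, 7}  B5 = {1, 4, 7}  B6 = {1, 8, 9}  B7 = {1, 6, 7}  B8 = {2, 7, 10}
Tree: B1–B2, B1–B3, B3–B4, B4–B5, B3–B6, B4–B7, B4–B8
Each bag holds 3 vertices, so the decomposition has width 2, which upper-bounds the treewidth. On the other hand G contains the 3-clique {1, 8, 9}. A clique must lie in a single bag of any decomposition, so no decomposition can have width below 2. Hence tw(G) = 2 exactly.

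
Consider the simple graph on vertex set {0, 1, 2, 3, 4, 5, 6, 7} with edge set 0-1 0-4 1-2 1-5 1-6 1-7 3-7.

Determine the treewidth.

A width-1 tree decomposition is:
Bags: B1 = {1, 5}  B2 = {0, 1}  B3 = {1, 6}  B4 = {1, 7}  B5 = {0, 4}  B6 = {1, 2}  B7 = {3, 7}
Tree: B1–B2, B1–B3, B1–B4, B2–B5, B3–B6, B4–B7
The largest bag has 2 vertices, giving width 1; this decomposition certifies tw(G) ≤ 1. G has an edge, so its treewidth is at least 1. Therefore the treewidth is 1.

1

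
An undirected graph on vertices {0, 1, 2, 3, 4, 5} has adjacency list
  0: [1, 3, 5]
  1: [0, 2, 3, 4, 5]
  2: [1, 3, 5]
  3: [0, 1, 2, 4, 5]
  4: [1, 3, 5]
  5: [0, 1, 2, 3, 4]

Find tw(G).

3

A width-3 tree decomposition is:
Bags: B1 = {0, 1, 3, 5}  B2 = {1, 2, 3, 5}  B3 = {1, 3, 4, 5}
Tree: B1–B2, B2–B3
Every bag has size at most 4, so the width is 4 − 1 = 3 and tw(G) ≤ 3. For the lower bound, the 4 vertices {0, 1, 3, 5} are pairwise adjacent, and any tree decomposition puts a clique entirely inside one bag — forcing width ≥ 3. Combining the bounds, tw(G) = 3.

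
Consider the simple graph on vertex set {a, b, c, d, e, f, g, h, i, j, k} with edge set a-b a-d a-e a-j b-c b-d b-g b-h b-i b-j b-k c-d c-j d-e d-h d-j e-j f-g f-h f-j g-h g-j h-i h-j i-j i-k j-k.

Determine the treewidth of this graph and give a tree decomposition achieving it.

Treewidth 3.
One such decomposition:
Bags: B1 = {b, h, i, j}  B2 = {b, d, h, j}  B3 = {a, b, d, j}  B4 = {b, i, j, k}  B5 = {b, g, h, j}  B6 = {b, c, d, j}  B7 = {f, g, h, j}  B8 = {a, d, e, j}
Tree: B1–B2, B2–B3, B1–B4, B1–B5, B2–B6, B5–B7, B3–B8

The largest bag has 4 vertices, giving width 3; this decomposition certifies tw(G) ≤ 3. Conversely, {a, d, e, j} is a clique of size 4, and the vertices of any clique must share a bag in every tree decomposition; so some bag has ≥ 4 vertices and tw(G) ≥ 3. Hence tw(G) = 3 exactly.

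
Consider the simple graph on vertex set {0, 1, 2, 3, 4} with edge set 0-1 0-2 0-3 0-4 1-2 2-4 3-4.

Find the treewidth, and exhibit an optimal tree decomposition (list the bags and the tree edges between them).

Every bag has size at most 3, so the width is 3 − 1 = 2 and tw(G) ≤ 2. Conversely, {0, 1, 2} is a clique of size 3, and the vertices of any clique must share a bag in every tree decomposition; so some bag has ≥ 3 vertices and tw(G) ≥ 2. Combining the bounds, tw(G) = 2.

Treewidth 2.
One such decomposition:
Bags: B1 = {0, 1, 2}  B2 = {0, 2, 4}  B3 = {0, 3, 4}
Tree: B1–B2, B2–B3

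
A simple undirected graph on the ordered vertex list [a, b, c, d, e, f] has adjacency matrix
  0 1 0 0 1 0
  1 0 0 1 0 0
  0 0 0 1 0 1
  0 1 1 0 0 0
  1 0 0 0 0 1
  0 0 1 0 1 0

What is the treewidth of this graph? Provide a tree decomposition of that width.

Treewidth 2.
One optimal decomposition is:
Bags: B1 = {c, d, f}  B2 = {b, d, f}  B3 = {a, b, f}  B4 = {a, e, f}
Tree: B1–B2, B2–B3, B3–B4

Every bag has size at most 3, so the width is 3 − 1 = 2 and tw(G) ≤ 2. The edges f–c–d–b–a–e–f form a cycle, so G is not a tree and its treewidth is at least 2. Therefore the treewidth is 2.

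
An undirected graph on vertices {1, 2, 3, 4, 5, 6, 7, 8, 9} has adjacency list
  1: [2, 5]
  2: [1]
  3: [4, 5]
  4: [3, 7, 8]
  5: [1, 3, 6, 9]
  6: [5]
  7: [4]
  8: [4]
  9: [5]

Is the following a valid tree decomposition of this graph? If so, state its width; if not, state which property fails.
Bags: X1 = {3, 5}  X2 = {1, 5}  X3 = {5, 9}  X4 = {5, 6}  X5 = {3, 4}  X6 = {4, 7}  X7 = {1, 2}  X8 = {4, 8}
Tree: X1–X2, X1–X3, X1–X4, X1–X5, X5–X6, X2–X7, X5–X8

Vertex coverage: the bags together contain {1, 2, 3, 4, 5, 6, 7, 8, 9}, the full vertex set. Edge coverage: each edge of G has both endpoints in at least one bag. Running intersection: for every vertex, the bags containing it form a connected subtree. All three properties hold, so this is a valid tree decomposition of width max|bag| − 1 = 1, and hence tw(G) ≤ 1.

Yes; width 1.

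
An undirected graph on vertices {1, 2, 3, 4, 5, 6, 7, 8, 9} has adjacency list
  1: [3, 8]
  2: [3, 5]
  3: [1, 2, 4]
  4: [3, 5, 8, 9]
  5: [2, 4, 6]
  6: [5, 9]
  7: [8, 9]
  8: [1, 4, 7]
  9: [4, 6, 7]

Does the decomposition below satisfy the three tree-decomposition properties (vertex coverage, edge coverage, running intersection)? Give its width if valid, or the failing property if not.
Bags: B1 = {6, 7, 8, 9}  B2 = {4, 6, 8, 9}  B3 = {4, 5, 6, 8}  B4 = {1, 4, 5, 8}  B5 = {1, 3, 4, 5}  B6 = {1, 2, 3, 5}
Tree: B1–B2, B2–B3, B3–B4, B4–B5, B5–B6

Vertex coverage: the bags together contain {1, 2, 3, 4, 5, 6, 7, 8, 9}, the full vertex set. Edge coverage: each edge of G has both endpoints in at least one bag. Running intersection: for every vertex, the bags containing it form a connected subtree. All three properties hold, so this is a valid tree decomposition of width max|bag| − 1 = 3, and hence tw(G) ≤ 3.

Yes; width 3.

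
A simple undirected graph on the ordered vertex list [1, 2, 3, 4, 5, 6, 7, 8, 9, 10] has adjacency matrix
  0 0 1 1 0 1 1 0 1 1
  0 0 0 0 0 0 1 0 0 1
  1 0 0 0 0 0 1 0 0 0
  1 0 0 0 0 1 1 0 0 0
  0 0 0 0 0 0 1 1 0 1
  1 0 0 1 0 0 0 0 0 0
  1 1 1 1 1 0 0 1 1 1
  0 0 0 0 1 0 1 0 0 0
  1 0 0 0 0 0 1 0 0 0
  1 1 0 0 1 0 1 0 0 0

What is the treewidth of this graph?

2

A width-2 tree decomposition is:
Bags: B1 = {1, 3, 7}  B2 = {1, 7, 10}  B3 = {1, 4, 7}  B4 = {1, 4, 6}  B5 = {1, 7, 9}  B6 = {5, 7, 10}  B7 = {2, 7, 10}  B8 = {5, 7, 8}
Tree: B1–B2, B2–B3, B3–B4, B2–B5, B2–B6, B6–B7, B6–B8
Each bag holds 3 vertices, so the decomposition has width 2, which upper-bounds the treewidth. On the other hand G contains the 3-clique {1, 4, 6}. A clique must lie in a single bag of any decomposition, so no decomposition can have width below 2. Therefore the treewidth is 2.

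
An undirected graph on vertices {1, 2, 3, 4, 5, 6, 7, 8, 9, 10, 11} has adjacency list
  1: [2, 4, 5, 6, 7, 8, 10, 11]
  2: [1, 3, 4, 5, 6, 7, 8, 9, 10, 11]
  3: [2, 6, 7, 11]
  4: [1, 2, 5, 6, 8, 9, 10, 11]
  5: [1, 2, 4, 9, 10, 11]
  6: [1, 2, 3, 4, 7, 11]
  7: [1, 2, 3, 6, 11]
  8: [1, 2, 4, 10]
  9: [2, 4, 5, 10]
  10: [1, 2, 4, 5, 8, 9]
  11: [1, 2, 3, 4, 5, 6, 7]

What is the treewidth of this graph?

4

A width-4 tree decomposition is:
Bags: B1 = {2, 3, 6, 7, 11}  B2 = {1, 2, 6, 7, 11}  B3 = {1, 2, 4, 6, 11}  B4 = {1, 2, 4, 5, 11}  B5 = {1, 2, 4, 5, 10}  B6 = {2, 4, 5, 9, 10}  B7 = {1, 2, 4, 8, 10}
Tree: B1–B2, B2–B3, B3–B4, B4–B5, B5–B6, B5–B7
Each bag holds 5 vertices, so the decomposition has width 4, which upper-bounds the treewidth. For the lower bound, the 5 vertices {1, 2, 4, 8, 10} are pairwise adjacent, and any tree decomposition puts a clique entirely inside one bag — forcing width ≥ 4. Therefore the treewidth is 4.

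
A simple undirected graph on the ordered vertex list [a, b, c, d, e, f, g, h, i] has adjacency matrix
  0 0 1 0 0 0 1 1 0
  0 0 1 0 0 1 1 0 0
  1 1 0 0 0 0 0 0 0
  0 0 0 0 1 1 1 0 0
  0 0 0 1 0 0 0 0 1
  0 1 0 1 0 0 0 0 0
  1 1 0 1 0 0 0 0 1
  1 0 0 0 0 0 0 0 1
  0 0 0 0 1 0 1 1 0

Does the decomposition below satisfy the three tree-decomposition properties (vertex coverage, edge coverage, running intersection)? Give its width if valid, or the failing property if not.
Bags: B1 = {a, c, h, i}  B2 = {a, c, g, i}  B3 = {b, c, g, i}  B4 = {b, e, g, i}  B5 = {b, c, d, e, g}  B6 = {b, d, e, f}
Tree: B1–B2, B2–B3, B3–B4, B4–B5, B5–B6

No — bags containing vertex c are not connected in the tree.

A tree decomposition must satisfy three properties: every vertex lies in some bag; for every edge, both endpoints lie together in some bag; and for every vertex, the bags containing it form a connected subtree. Here bags containing vertex c are not connected in the tree, so the decomposition is invalid.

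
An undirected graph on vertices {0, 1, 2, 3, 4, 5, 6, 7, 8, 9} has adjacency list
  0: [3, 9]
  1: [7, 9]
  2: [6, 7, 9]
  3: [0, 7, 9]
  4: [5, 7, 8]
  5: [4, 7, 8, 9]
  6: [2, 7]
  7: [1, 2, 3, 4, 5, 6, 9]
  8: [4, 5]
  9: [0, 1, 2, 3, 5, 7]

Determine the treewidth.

A width-2 tree decomposition is:
Bags: B1 = {5, 7, 9}  B2 = {3, 7, 9}  B3 = {2, 7, 9}  B4 = {4, 5, 7}  B5 = {4, 5, 8}  B6 = {0, 3, 9}  B7 = {1, 7, 9}  B8 = {2, 6, 7}
Tree: B1–B2, B2–B3, B1–B4, B4–B5, B2–B6, B1–B7, B3–B8
Each bag holds 3 vertices, so the decomposition has width 2, which upper-bounds the treewidth. For the lower bound, the 3 vertices {0, 3, 9} are pairwise adjacent, and any tree decomposition puts a clique entirely inside one bag — forcing width ≥ 2. Combining the bounds, tw(G) = 2.

2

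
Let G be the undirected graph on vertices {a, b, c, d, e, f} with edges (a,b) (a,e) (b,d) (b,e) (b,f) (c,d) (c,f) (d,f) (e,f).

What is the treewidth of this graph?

2

A width-2 tree decomposition is:
Bags: B1 = {b, d, f}  B2 = {b, e, f}  B3 = {a, b, e}  B4 = {c, d, f}
Tree: B1–B2, B2–B3, B1–B4
Every bag has size at most 3, so the width is 3 − 1 = 2 and tw(G) ≤ 2. On the other hand G contains the 3-clique {a, b, e}. A clique must lie in a single bag of any decomposition, so no decomposition can have width below 2. Hence tw(G) = 2 exactly.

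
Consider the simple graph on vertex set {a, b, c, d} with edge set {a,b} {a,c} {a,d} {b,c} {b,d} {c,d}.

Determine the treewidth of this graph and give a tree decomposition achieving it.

With just one bag of size 4, the width is 4 − 1 = 3, so tw(G) ≤ 3. Conversely, {a, b, c, d} is a clique of size 4, and the vertices of any clique must share a bag in every tree decomposition; so some bag has ≥ 4 vertices and tw(G) ≥ 3. The upper and lower bounds meet at 3, so that is the treewidth.

Treewidth 3.
Bags: B1 = {a, b, c, d}
Tree: (single bag)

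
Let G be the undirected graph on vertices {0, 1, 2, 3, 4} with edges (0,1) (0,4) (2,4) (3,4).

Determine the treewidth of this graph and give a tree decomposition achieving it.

Treewidth 1.
Bags: B1 = {3, 4}  B2 = {0, 4}  B3 = {0, 1}  B4 = {2, 4}
Tree: B1–B2, B2–B3, B2–B4

Each bag holds 2 vertices, so the decomposition has width 1, which upper-bounds the treewidth. Since G has at least one edge (e.g. 3–4), it is not an edgeless graph, so tw(G) ≥ 1. Therefore the treewidth is 1.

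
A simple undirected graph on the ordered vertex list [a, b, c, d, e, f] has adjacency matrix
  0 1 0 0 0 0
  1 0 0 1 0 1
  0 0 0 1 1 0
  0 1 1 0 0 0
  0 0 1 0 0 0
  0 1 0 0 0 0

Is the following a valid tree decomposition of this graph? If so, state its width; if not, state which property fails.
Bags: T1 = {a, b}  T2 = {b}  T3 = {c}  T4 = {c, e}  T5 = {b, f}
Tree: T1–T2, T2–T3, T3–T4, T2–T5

A tree decomposition must satisfy three properties: every vertex lies in some bag; for every edge, both endpoints lie together in some bag; and for every vertex, the bags containing it form a connected subtree. Here vertex d appears in no bag, so the decomposition is invalid.

No — vertex d appears in no bag.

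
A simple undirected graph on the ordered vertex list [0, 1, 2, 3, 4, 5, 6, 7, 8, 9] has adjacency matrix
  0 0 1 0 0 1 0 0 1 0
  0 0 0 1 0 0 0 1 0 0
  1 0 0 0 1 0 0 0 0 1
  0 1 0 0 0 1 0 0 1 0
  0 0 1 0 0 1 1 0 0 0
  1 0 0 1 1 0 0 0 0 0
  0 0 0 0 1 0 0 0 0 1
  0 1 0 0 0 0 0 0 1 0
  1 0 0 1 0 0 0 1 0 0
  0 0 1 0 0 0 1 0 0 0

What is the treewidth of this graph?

A width-2 tree decomposition is:
Bags: B1 = {1, 7, 8}  B2 = {1, 3, 8}  B3 = {0, 3, 8}  B4 = {0, 3, 5}  B5 = {0, 2, 5}  B6 = {2, 4, 5}  B7 = {2, 4, 9}  B8 = {4, 6, 9}
Tree: B1–B2, B2–B3, B3–B4, B4–B5, B5–B6, B6–B7, B7–B8
The largest bag has 3 vertices, giving width 2; this decomposition certifies tw(G) ≤ 2. For the lower bound, G contains the cycle 7–1–3–8–7, so G is not a forest; only forests have treewidth ≤ 1, hence tw(G) ≥ 2. Hence tw(G) = 2 exactly.

2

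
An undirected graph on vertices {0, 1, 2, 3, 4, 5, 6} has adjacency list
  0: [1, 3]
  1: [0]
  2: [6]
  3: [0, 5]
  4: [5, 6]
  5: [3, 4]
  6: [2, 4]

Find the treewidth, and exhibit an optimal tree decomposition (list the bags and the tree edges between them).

Each bag holds 2 vertices, so the decomposition has width 1, which upper-bounds the treewidth. Any graph with an edge has treewidth ≥ 1, and G has the edge 1–0. Combining the bounds, tw(G) = 1.

Treewidth 1.
One optimal decomposition is:
Bags: B1 = {0, 1}  B2 = {0, 3}  B3 = {3, 5}  B4 = {4, 5}  B5 = {4, 6}  B6 = {2, 6}
Tree: B1–B2, B2–B3, B3–B4, B4–B5, B5–B6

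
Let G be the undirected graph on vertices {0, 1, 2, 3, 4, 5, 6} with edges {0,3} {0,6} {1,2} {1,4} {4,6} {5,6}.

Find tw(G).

1

A width-1 tree decomposition is:
Bags: B1 = {4, 6}  B2 = {1, 4}  B3 = {5, 6}  B4 = {1, 2}  B5 = {0, 6}  B6 = {0, 3}
Tree: B1–B2, B1–B3, B2–B4, B3–B5, B5–B6
Every bag has size at most 2, so the width is 2 − 1 = 1 and tw(G) ≤ 1. G has an edge, so its treewidth is at least 1. Combining the bounds, tw(G) = 1.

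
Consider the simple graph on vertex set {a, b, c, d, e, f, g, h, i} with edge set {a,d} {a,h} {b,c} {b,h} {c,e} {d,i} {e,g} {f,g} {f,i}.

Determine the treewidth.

A width-2 tree decomposition is:
Bags: B1 = {b, c, h}  B2 = {c, e, h}  B3 = {e, g, h}  B4 = {f, g, h}  B5 = {f, h, i}  B6 = {d, h, i}  B7 = {a, d, h}
Tree: B1–B2, B2–B3, B3–B4, B4–B5, B5–B6, B6–B7
Every bag has size at most 3, so the width is 3 − 1 = 2 and tw(G) ≤ 2. For the lower bound, G contains the cycle h–b–c–e–g–f–i–d–a–h, so G is not a forest; only forests have treewidth ≤ 1, hence tw(G) ≥ 2. Hence tw(G) = 2 exactly.

2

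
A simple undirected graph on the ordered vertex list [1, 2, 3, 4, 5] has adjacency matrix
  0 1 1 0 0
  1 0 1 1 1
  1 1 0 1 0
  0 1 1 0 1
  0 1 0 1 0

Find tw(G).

A width-2 tree decomposition is:
Bags: B1 = {2, 3, 4}  B2 = {1, 2, 3}  B3 = {2, 4, 5}
Tree: B1–B2, B1–B3
Each bag holds 3 vertices, so the decomposition has width 2, which upper-bounds the treewidth. For the lower bound, the 3 vertices {1, 2, 3} are pairwise adjacent, and any tree decomposition puts a clique entirely inside one bag — forcing width ≥ 2. Combining the bounds, tw(G) = 2.

2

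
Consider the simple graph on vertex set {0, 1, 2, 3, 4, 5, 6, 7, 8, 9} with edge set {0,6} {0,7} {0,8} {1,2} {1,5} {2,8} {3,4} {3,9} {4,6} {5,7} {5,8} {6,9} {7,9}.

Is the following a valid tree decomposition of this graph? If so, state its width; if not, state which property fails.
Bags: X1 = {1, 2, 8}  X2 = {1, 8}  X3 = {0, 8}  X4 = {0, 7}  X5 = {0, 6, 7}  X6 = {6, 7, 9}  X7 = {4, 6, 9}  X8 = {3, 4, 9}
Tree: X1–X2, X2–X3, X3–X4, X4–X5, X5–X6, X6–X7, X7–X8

A tree decomposition must satisfy three properties: every vertex lies in some bag; for every edge, both endpoints lie together in some bag; and for every vertex, the bags containing it form a connected subtree. Here vertex 5 appears in no bag, so the decomposition is invalid.

No — vertex 5 appears in no bag.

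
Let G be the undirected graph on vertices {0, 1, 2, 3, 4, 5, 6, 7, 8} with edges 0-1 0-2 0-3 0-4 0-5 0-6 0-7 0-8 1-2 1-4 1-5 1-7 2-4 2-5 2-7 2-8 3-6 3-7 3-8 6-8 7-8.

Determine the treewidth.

A width-3 tree decomposition is:
Bags: B1 = {0, 2, 7, 8}  B2 = {0, 3, 7, 8}  B3 = {0, 1, 2, 7}  B4 = {0, 1, 2, 5}  B5 = {0, 3, 6, 8}  B6 = {0, 1, 2, 4}
Tree: B1–B2, B1–B3, B3–B4, B2–B5, B3–B6
Each bag holds 4 vertices, so the decomposition has width 3, which upper-bounds the treewidth. On the other hand G contains the 4-clique {0, 2, 7, 8}. A clique must lie in a single bag of any decomposition, so no decomposition can have width below 3. Hence tw(G) = 3 exactly.

3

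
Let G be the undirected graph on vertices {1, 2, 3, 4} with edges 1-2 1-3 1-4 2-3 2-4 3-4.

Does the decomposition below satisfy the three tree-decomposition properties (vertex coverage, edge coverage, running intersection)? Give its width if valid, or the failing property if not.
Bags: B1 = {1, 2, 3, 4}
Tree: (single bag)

Vertex coverage: the bags together contain {1, 2, 3, 4}, the full vertex set. Edge coverage: each edge of G has both endpoints in at least one bag. Running intersection: for every vertex, the bags containing it form a connected subtree. All three properties hold, so this is a valid tree decomposition of width max|bag| − 1 = 3, and hence tw(G) ≤ 3.

Yes; width 3.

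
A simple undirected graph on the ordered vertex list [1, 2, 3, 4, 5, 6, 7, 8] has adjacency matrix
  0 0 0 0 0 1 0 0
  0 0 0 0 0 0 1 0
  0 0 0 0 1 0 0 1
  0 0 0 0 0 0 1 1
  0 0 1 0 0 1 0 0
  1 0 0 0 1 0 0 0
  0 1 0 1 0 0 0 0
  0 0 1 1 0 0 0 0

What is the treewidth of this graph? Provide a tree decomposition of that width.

Every bag has size at most 2, so the width is 2 − 1 = 1 and tw(G) ≤ 1. G has an edge, so its treewidth is at least 1. Therefore the treewidth is 1.

Treewidth 1.
One optimal decomposition is:
Bags: B1 = {2, 7}  B2 = {4, 7}  B3 = {4, 8}  B4 = {3, 8}  B5 = {3, 5}  B6 = {5, 6}  B7 = {1, 6}
Tree: B1–B2, B2–B3, B3–B4, B4–B5, B5–B6, B6–B7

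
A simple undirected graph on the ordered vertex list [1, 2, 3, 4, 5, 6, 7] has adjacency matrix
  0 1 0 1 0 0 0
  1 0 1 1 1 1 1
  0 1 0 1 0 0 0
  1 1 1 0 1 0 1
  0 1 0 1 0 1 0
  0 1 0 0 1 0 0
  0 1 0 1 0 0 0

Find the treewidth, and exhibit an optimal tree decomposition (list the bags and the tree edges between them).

The largest bag has 3 vertices, giving width 2; this decomposition certifies tw(G) ≤ 2. Conversely, {1, 2, 4} is a clique of size 3, and the vertices of any clique must share a bag in every tree decomposition; so some bag has ≥ 3 vertices and tw(G) ≥ 2. Hence tw(G) = 2 exactly.

Treewidth 2.
One such decomposition:
Bags: B1 = {2, 5, 6}  B2 = {2, 4, 5}  B3 = {2, 3, 4}  B4 = {2, 4, 7}  B5 = {1, 2, 4}
Tree: B1–B2, B2–B3, B3–B4, B2–B5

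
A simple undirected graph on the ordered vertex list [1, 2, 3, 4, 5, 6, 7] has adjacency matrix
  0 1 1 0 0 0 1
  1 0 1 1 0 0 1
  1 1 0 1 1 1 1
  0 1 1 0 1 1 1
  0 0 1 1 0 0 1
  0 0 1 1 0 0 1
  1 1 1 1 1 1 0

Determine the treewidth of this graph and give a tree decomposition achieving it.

Every bag has size at most 4, so the width is 4 − 1 = 3 and tw(G) ≤ 3. For the lower bound, the 4 vertices {1, 2, 3, 7} are pairwise adjacent, and any tree decomposition puts a clique entirely inside one bag — forcing width ≥ 3. Therefore the treewidth is 3.

Treewidth 3.
Bags: B1 = {2, 3, 4, 7}  B2 = {3, 4, 5, 7}  B3 = {3, 4, 6, 7}  B4 = {1, 2, 3, 7}
Tree: B1–B2, B1–B3, B1–B4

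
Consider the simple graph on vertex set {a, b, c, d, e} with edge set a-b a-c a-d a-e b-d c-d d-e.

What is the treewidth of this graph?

2

A width-2 tree decomposition is:
Bags: B1 = {a, b, d}  B2 = {a, c, d}  B3 = {a, d, e}
Tree: B1–B2, B2–B3
Every bag has size at most 3, so the width is 3 − 1 = 2 and tw(G) ≤ 2. For the lower bound, the 3 vertices {a, d, e} are pairwise adjacent, and any tree decomposition puts a clique entirely inside one bag — forcing width ≥ 2. The upper and lower bounds meet at 2, so that is the treewidth.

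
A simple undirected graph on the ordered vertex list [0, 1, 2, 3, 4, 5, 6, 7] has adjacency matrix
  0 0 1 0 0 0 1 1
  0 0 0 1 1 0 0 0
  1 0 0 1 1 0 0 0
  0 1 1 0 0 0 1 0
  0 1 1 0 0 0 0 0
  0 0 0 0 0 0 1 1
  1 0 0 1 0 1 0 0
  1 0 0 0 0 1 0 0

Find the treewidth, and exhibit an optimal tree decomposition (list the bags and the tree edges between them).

The largest bag has 3 vertices, giving width 2; this decomposition certifies tw(G) ≤ 2. For the lower bound, G contains the cycle 5–7–0–6–5, so G is not a forest; only forests have treewidth ≤ 1, hence tw(G) ≥ 2. The upper and lower bounds meet at 2, so that is the treewidth.

Treewidth 2.
One such decomposition:
Bags: B1 = {5, 6, 7}  B2 = {0, 6, 7}  B3 = {0, 3, 6}  B4 = {0, 2, 3}  B5 = {1, 2, 3}  B6 = {1, 2, 4}
Tree: B1–B2, B2–B3, B3–B4, B4–B5, B5–B6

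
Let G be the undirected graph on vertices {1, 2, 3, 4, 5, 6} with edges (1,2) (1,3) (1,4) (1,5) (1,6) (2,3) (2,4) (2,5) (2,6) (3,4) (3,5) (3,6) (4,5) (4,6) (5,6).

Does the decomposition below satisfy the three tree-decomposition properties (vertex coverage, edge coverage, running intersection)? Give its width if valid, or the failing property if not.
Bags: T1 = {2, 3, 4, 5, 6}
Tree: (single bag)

No — vertex 1 appears in no bag.

A tree decomposition must satisfy three properties: every vertex lies in some bag; for every edge, both endpoints lie together in some bag; and for every vertex, the bags containing it form a connected subtree. Here vertex 1 appears in no bag, so the decomposition is invalid.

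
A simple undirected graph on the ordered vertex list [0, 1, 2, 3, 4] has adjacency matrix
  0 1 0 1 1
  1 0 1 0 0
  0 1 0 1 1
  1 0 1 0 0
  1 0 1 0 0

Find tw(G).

2

A width-2 tree decomposition is:
Bags: B1 = {0, 1, 2}  B2 = {0, 2, 4}  B3 = {0, 2, 3}
Tree: B1–B2, B2–B3
Every bag has size at most 3, so the width is 3 − 1 = 2 and tw(G) ≤ 2. Since 2–1–0–4–2 is a cycle in G, G is not acyclic. Forests are exactly the graphs of treewidth ≤ 1, so tw(G) ≥ 2. Therefore the treewidth is 2.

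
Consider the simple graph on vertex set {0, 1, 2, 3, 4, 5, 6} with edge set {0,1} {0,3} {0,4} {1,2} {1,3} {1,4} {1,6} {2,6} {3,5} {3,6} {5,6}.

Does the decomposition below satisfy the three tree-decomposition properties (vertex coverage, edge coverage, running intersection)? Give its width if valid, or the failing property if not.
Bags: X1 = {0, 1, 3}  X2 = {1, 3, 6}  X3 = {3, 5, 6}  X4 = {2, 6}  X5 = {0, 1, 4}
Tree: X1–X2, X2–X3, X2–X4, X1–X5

No — edge (1,2) lies in no bag.

A tree decomposition must satisfy three properties: every vertex lies in some bag; for every edge, both endpoints lie together in some bag; and for every vertex, the bags containing it form a connected subtree. Here edge (1,2) lies in no bag, so the decomposition is invalid.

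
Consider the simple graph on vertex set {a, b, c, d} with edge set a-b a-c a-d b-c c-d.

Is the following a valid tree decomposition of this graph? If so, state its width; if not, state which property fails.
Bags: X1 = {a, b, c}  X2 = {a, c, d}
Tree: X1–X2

Yes; width 2.

Vertex coverage: the bags together contain {a, b, c, d}, the full vertex set. Edge coverage: each edge of G has both endpoints in at least one bag. Running intersection: for every vertex, the bags containing it form a connected subtree. All three properties hold, so this is a valid tree decomposition of width max|bag| − 1 = 2, and hence tw(G) ≤ 2.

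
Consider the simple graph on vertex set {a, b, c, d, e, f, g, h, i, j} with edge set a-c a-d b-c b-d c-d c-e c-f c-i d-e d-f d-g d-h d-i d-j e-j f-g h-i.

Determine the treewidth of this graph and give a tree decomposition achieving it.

Each bag holds 3 vertices, so the decomposition has width 2, which upper-bounds the treewidth. On the other hand G contains the 3-clique {d, f, g}. A clique must lie in a single bag of any decomposition, so no decomposition can have width below 2. Hence tw(G) = 2 exactly.

Treewidth 2.
Bags: B1 = {c, d, f}  B2 = {c, d, e}  B3 = {c, d, i}  B4 = {a, c, d}  B5 = {d, f, g}  B6 = {b, c, d}  B7 = {d, h, i}  B8 = {d, e, j}
Tree: B1–B2, B1–B3, B2–B4, B1–B5, B4–B6, B3–B7, B2–B8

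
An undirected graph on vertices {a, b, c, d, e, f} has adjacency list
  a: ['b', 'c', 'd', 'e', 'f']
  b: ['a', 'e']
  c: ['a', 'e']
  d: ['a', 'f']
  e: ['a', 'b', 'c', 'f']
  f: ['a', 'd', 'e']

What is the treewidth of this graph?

2

A width-2 tree decomposition is:
Bags: B1 = {a, b, e}  B2 = {a, e, f}  B3 = {a, d, f}  B4 = {a, c, e}
Tree: B1–B2, B2–B3, B1–B4
Every bag has size at most 3, so the width is 3 − 1 = 2 and tw(G) ≤ 2. Conversely, {a, d, f} is a clique of size 3, and the vertices of any clique must share a bag in every tree decomposition; so some bag has ≥ 3 vertices and tw(G) ≥ 2. The upper and lower bounds meet at 2, so that is the treewidth.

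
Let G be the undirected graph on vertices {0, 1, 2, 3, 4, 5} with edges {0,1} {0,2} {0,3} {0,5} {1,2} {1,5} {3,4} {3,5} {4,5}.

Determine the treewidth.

A width-2 tree decomposition is:
Bags: B1 = {3, 4, 5}  B2 = {0, 3, 5}  B3 = {0, 1, 5}  B4 = {0, 1, 2}
Tree: B1–B2, B2–B3, B3–B4
The largest bag has 3 vertices, giving width 2; this decomposition certifies tw(G) ≤ 2. On the other hand G contains the 3-clique {0, 1, 2}. A clique must lie in a single bag of any decomposition, so no decomposition can have width below 2. Therefore the treewidth is 2.

2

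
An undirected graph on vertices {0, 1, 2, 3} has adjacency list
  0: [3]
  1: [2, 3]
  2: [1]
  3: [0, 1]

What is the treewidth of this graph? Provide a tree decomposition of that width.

Treewidth 1.
One such decomposition:
Bags: B1 = {0, 3}  B2 = {1, 3}  B3 = {1, 2}
Tree: B1–B2, B2–B3

Each bag holds 2 vertices, so the decomposition has width 1, which upper-bounds the treewidth. Since G has at least one edge (e.g. 0–3), it is not an edgeless graph, so tw(G) ≥ 1. The upper and lower bounds meet at 1, so that is the treewidth.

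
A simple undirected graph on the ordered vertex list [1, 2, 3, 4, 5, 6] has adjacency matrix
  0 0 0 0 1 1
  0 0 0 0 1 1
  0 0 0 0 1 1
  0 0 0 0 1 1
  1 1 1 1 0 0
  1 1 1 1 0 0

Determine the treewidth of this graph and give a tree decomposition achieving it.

Each bag holds 3 vertices, so the decomposition has width 2, which upper-bounds the treewidth. The edges 6–1–5–3–6 form a cycle, so G is not a tree and its treewidth is at least 2. Combining the bounds, tw(G) = 2.

Treewidth 2.
One such decomposition:
Bags: B1 = {1, 5, 6}  B2 = {3, 5, 6}  B3 = {4, 5, 6}  B4 = {2, 5, 6}
Tree: B1–B2, B2–B3, B3–B4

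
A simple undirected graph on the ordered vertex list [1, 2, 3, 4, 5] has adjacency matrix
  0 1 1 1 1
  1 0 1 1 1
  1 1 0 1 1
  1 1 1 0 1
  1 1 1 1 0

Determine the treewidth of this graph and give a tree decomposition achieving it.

Treewidth 4.
One such decomposition:
Bags: B1 = {1, 2, 3, 4, 5}
Tree: (single bag)

A single bag containing all 5 vertices is trivially a valid decomposition of width 4. For the lower bound, the 5 vertices {1, 2, 3, 4, 5} are pairwise adjacent, and any tree decomposition puts a clique entirely inside one bag — forcing width ≥ 4. Therefore the treewidth is 4.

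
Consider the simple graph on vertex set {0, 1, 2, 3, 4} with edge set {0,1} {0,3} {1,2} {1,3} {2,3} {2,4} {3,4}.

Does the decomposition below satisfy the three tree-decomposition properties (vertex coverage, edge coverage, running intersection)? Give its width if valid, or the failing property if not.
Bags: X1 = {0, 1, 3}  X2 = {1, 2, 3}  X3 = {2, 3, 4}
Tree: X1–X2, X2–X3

Vertex coverage: the bags together contain {0, 1, 2, 3, 4}, the full vertex set. Edge coverage: each edge of G has both endpoints in at least one bag. Running intersection: for every vertex, the bags containing it form a connected subtree. All three properties hold, so this is a valid tree decomposition of width max|bag| − 1 = 2, and hence tw(G) ≤ 2.

Yes; width 2.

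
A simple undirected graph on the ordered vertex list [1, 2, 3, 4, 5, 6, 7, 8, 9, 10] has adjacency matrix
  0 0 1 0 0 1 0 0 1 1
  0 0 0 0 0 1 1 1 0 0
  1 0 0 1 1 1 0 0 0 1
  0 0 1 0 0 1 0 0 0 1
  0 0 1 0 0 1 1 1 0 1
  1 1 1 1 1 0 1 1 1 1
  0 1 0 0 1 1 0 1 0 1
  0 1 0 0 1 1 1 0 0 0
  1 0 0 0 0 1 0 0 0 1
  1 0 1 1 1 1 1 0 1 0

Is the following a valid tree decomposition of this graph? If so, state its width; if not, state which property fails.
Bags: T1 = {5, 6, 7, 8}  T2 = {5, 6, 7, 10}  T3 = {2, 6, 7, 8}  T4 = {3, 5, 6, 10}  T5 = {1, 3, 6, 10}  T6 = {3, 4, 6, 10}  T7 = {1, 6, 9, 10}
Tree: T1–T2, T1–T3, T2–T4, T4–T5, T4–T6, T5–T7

Every vertex of G appears in some bag (union = {1, 2, 3, 4, 5, 6, 7, 8, 9, 10}); every edge is covered by a bag; and for each vertex v the set of bags containing v is connected in the bag tree. The decomposition is therefore valid. The largest bag has 4 vertices, so the width is 3.

Yes; width 3.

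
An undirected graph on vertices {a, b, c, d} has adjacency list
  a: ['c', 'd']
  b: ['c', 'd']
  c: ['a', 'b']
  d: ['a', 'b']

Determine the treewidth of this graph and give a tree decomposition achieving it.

The largest bag has 3 vertices, giving width 2; this decomposition certifies tw(G) ≤ 2. Since d–a–c–b–d is a cycle in G, G is not acyclic. Forests are exactly the graphs of treewidth ≤ 1, so tw(G) ≥ 2. Combining the bounds, tw(G) = 2.

Treewidth 2.
One such decomposition:
Bags: B1 = {a, c, d}  B2 = {b, c, d}
Tree: B1–B2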